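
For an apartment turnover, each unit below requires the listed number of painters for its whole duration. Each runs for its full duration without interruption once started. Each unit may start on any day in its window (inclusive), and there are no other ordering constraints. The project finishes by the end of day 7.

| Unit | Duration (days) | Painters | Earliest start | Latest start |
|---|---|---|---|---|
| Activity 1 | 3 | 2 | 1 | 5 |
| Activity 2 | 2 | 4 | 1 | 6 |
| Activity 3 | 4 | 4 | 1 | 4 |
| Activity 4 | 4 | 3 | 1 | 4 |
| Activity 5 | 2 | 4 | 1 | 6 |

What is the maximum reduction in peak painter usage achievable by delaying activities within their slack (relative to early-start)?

8

Early-start peak: d1:17  d2:17  d3:9  d4:7  d5:0  d6:0  d7:0 ⇒ 17.
Leveled (Activity 1@1, Activity 2@1, Activity 3@3, Activity 4@1, Activity 5@5): d1:9  d2:9  d3:9  d4:7  d5:8  d6:8  d7:0 ⇒ 9.
Reduction 17 − 9 = 8.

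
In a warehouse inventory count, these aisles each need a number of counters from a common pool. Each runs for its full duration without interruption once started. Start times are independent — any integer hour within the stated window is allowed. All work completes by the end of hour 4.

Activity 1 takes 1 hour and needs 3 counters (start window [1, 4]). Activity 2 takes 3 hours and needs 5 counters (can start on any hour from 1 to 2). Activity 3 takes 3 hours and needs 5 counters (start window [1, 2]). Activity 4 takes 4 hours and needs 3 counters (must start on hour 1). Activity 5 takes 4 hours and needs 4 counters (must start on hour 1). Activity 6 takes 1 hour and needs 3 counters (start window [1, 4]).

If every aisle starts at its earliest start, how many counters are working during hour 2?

At early start, hour 2 has: Activity 2, Activity 3, Activity 4, Activity 5.
Demand: 5 + 5 + 3 + 4 = 17.

17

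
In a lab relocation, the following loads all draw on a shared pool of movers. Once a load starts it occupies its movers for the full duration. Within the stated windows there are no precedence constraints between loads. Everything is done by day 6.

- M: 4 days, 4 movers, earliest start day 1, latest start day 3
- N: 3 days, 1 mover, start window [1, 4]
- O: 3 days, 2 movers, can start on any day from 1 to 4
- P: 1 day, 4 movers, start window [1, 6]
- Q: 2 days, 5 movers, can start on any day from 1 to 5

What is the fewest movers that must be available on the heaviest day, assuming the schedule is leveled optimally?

8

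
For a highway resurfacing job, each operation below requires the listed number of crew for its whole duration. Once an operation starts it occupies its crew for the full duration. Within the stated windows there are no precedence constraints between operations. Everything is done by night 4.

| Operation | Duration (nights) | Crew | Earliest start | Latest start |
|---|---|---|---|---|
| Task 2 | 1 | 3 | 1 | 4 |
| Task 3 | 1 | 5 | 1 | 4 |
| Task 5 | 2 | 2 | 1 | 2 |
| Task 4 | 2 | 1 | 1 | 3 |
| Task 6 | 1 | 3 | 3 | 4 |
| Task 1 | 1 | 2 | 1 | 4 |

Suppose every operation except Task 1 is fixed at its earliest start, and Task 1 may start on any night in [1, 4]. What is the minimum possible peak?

11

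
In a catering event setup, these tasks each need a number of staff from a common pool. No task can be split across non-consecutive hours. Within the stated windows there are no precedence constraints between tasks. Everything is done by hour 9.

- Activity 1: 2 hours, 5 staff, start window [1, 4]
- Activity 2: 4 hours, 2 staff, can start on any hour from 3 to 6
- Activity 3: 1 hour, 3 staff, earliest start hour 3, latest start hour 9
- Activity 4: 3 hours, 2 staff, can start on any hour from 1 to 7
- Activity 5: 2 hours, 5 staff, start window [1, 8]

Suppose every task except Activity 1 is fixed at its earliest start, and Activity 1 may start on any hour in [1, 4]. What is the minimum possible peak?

Activity 1@1: h1:12  h2:12  h3:7  h4:2  h5:2  h6:2  h7:0  h8:0  h9:0 → peak 12
Activity 1@2: h1:7  h2:12  h3:12  h4:2  h5:2  h6:2  h7:0  h8:0  h9:0 → peak 12
Activity 1@3: h1:7  h2:7  h3:12  h4:7  h5:2  h6:2  h7:0  h8:0  h9:0 → peak 12
Activity 1@4: h1:7  h2:7  h3:7  h4:7  h5:7  h6:2  h7:0  h8:0  h9:0 → peak 7
Best is Activity 1@4, peak 7.

7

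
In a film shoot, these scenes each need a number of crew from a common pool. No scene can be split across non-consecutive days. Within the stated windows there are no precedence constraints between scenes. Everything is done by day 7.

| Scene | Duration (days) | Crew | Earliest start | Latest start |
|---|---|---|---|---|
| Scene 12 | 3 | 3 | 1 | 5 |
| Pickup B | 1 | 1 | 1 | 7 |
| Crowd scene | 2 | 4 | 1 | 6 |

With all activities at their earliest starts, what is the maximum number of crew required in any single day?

8

Early-start schedule: Scene 12@1, Pickup B@1, Crowd scene@1.
Load per day: day 1: 8, day 2: 7, day 3: 3, day 4: 0, day 5: 0, day 6: 0, day 7: 0.
Peak is 8.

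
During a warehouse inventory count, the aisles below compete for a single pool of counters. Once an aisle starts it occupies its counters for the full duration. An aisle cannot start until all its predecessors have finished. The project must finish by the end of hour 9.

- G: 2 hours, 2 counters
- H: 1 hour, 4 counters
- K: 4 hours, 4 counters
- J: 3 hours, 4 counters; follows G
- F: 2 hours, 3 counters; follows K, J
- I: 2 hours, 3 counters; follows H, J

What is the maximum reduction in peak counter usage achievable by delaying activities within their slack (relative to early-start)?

Early-start peak: h1:10  h2:6  h3:8  h4:8  h5:4  h6:6  h7:6  h8:0  h9:0 ⇒ 10.
Leveled (G@1, H@1, K@2, J@3, F@6, I@6): h1:6  h2:6  h3:8  h4:8  h5:8  h6:6  h7:6  h8:0  h9:0 ⇒ 8.
Reduction 10 − 8 = 2.

2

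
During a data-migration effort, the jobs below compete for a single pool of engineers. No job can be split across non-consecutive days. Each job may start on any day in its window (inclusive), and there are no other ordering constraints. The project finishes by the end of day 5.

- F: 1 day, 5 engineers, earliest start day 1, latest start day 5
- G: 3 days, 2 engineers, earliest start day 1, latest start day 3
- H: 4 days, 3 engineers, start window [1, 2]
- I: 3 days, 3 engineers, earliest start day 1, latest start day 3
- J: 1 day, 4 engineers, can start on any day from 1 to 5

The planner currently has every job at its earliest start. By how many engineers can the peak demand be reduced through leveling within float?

9

Early-start peak: d1:17  d2:8  d3:8  d4:3  d5:0 ⇒ 17.
Leveled (F@1, G@1, H@2, I@2, J@5): d1:7  d2:8  d3:8  d4:6  d5:7 ⇒ 8.
Reduction 17 − 8 = 9.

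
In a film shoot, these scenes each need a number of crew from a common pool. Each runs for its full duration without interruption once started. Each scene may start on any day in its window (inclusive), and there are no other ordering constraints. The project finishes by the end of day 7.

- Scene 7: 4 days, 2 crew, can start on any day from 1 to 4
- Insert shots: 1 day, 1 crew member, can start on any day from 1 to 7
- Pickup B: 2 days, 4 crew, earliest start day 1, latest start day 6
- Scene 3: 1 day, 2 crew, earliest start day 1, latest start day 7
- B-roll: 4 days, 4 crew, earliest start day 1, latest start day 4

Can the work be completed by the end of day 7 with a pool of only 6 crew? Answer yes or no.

yes

Schedule Scene 7@1, Insert shots@1, Pickup B@2, Scene 3@1, B-roll@4: d1:5  d2:6  d3:6  d4:6  d5:4  d6:4  d7:4 — peak 6 ≤ 6.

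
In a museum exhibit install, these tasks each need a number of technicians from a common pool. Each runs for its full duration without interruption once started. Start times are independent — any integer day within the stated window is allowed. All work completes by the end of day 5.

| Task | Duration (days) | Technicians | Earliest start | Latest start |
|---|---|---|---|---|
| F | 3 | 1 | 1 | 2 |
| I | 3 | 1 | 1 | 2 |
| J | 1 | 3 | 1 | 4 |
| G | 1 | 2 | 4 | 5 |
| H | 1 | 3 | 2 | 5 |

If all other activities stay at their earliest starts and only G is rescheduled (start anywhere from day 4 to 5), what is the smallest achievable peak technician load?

5

G@4: d1:5  d2:5  d3:2  d4:2  d5:0 → peak 5
G@5: d1:5  d2:5  d3:2  d4:0  d5:2 → peak 5
Best is G@4, peak 5.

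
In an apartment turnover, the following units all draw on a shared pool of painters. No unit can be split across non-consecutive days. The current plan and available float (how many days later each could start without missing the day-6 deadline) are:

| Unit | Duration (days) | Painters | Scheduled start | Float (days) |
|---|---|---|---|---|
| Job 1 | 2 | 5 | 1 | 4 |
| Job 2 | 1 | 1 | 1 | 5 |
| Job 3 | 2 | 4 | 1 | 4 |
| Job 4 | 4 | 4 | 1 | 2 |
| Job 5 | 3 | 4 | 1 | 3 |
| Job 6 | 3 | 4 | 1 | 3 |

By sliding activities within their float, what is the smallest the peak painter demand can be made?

12

Early-start (Job 1@1, Job 2@1, Job 3@1, Job 4@1, Job 5@1, Job 6@1) gives peak 22: d1:22  d2:21  d3:12  d4:4  d5:0  d6:0.
Shift Job 4→3, Job 5→3, Job 6→3.
Schedule Job 1@1, Job 2@1, Job 3@1, Job 4@3, Job 5@3, Job 6@3: d1:10  d2:9  d3:12  d4:12  d5:12  d6:4 — peak 12.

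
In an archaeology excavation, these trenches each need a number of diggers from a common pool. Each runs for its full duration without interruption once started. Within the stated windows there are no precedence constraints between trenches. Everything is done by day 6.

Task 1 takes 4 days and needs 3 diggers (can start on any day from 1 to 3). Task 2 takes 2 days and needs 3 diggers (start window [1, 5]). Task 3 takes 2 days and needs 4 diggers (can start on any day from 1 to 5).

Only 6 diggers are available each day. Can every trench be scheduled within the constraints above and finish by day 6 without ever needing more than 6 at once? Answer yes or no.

Schedule Task 1@1, Task 2@1, Task 3@5: d1:6  d2:6  d3:3  d4:3  d5:4  d6:4 — peak 6 ≤ 6.

yes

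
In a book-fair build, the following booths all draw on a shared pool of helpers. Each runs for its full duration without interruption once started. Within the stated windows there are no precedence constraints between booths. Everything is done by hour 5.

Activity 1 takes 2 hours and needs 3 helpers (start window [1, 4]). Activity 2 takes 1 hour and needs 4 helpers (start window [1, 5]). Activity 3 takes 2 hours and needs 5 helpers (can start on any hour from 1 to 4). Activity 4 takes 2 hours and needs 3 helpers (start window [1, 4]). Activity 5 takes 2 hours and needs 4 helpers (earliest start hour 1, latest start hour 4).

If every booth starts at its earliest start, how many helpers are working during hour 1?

At early start, hour 1 has: Activity 1, Activity 2, Activity 3, Activity 4, Activity 5.
Demand: 3 + 4 + 5 + 3 + 4 = 19.

19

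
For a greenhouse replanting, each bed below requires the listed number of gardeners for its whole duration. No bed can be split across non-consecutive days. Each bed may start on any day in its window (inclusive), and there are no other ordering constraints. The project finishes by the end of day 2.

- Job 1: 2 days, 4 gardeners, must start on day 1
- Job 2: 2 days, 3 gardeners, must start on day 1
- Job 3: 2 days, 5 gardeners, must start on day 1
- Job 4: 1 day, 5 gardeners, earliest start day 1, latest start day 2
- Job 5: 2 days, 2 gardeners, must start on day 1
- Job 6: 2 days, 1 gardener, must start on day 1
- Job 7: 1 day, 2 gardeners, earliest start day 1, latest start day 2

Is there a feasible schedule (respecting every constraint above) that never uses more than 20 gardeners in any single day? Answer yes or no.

Schedule Job 1@1, Job 2@1, Job 3@1, Job 4@1, Job 5@1, Job 6@1, Job 7@2: d1:20  d2:17 — peak 20 ≤ 20.

yes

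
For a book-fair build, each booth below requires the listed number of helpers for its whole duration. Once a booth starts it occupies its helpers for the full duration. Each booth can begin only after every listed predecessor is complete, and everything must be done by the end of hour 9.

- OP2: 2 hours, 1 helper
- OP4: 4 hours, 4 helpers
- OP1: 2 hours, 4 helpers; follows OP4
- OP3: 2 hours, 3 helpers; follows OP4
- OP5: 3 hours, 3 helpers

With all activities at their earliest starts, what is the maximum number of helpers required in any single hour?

Early-start schedule: OP2@1, OP4@1, OP1@5, OP3@5, OP5@1.
Load per hour: hour 1: 8, hour 2: 8, hour 3: 7, hour 4: 4, hour 5: 7, hour 6: 7, hour 7: 0, hour 8: 0, hour 9: 0.
Peak is 8.

8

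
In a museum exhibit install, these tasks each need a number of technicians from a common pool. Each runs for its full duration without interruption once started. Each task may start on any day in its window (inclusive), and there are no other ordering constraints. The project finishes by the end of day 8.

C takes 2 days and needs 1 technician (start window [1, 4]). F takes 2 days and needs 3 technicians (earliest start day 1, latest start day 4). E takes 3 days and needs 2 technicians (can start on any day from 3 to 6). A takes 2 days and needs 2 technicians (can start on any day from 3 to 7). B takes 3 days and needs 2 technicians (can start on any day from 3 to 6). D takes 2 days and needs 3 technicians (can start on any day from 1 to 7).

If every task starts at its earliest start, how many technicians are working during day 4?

6

At early start, day 4 has: E, A, B.
Demand: 2 + 2 + 2 = 6.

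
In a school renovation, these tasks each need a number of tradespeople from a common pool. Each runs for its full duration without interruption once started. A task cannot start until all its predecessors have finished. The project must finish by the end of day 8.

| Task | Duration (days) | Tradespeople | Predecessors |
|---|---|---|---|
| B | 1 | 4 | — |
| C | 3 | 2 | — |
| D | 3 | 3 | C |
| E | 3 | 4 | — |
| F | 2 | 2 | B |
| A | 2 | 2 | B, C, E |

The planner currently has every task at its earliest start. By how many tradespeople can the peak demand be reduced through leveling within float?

4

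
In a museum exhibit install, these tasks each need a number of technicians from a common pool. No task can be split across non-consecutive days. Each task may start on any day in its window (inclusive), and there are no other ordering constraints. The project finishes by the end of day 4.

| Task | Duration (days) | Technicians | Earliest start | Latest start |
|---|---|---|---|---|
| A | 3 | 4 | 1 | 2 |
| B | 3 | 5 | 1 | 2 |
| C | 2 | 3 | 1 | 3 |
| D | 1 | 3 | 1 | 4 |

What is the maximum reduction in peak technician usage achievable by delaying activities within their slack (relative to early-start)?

Early-start peak: d1:15  d2:12  d3:9  d4:0 ⇒ 15.
Leveled (A@1, B@1, C@1, D@3): d1:12  d2:12  d3:12  d4:0 ⇒ 12.
Reduction 15 − 12 = 3.

3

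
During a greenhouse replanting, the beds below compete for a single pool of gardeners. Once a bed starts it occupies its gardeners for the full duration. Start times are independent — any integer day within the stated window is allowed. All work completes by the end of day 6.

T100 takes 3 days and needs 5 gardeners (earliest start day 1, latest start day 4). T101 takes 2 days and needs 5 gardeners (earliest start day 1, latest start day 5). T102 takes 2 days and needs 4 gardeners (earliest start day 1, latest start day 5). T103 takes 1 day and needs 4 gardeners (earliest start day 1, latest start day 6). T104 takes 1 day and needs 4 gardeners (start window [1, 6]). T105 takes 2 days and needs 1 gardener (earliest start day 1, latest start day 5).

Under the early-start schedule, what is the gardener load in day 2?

15

At early start, day 2 has: T100, T101, T102, T105.
Demand: 5 + 5 + 4 + 1 = 15.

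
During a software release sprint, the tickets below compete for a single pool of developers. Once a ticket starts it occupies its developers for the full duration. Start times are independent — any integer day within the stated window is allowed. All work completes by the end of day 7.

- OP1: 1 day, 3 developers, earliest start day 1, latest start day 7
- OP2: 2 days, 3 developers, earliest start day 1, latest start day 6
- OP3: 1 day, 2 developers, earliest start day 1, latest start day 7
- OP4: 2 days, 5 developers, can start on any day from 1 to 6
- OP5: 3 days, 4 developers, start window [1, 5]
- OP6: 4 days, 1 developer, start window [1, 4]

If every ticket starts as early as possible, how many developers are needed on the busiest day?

Early-start schedule: OP1@1, OP2@1, OP3@1, OP4@1, OP5@1, OP6@1.
Load per day: day 1: 18, day 2: 13, day 3: 5, day 4: 1, day 5: 0, day 6: 0, day 7: 0.
Peak is 18.

18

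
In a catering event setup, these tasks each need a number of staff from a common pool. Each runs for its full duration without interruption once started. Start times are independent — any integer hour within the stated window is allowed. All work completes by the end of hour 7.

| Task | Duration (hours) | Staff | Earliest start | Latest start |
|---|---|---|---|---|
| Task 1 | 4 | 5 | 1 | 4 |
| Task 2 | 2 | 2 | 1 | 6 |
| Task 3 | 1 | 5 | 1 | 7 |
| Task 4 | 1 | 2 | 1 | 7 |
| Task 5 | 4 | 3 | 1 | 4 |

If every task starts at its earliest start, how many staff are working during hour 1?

17

At early start, hour 1 has: Task 1, Task 2, Task 3, Task 4, Task 5.
Demand: 5 + 2 + 5 + 2 + 3 = 17.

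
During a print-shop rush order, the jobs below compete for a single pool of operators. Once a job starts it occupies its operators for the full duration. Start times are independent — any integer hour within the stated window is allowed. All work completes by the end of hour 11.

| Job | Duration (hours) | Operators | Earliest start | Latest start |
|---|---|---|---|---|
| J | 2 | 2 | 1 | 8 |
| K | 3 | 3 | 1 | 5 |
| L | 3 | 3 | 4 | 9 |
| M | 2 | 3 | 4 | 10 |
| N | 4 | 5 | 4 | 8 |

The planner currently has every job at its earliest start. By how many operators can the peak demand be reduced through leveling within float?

5

Early-start peak: h1:5  h2:5  h3:3  h4:11  h5:11  h6:8  h7:5  h8:0  h9:0  h10:0  h11:0 ⇒ 11.
Leveled (J@1, K@1, L@4, M@4, N@7): h1:5  h2:5  h3:3  h4:6  h5:6  h6:3  h7:5  h8:5  h9:5  h10:5  h11:0 ⇒ 6.
Reduction 11 − 6 = 5.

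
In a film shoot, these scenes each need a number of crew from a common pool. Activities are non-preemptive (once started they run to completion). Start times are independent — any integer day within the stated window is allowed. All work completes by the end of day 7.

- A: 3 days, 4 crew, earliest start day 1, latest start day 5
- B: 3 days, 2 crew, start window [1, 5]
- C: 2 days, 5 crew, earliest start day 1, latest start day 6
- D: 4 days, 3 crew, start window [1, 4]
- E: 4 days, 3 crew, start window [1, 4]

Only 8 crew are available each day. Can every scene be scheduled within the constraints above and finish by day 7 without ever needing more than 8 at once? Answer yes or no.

The minimum achievable peak is 9; 8 < 9, so no feasible schedule stays within the cap.

no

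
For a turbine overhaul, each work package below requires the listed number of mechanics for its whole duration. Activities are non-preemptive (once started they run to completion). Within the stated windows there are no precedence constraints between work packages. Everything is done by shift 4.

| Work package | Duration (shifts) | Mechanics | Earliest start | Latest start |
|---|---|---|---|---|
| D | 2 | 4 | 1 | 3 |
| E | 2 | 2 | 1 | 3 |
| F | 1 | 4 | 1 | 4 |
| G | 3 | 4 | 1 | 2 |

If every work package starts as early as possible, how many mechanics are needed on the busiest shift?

14

Early-start schedule: D@1, E@1, F@1, G@1.
Load per shift: shift 1: 14, shift 2: 10, shift 3: 4, shift 4: 0.
Peak is 14.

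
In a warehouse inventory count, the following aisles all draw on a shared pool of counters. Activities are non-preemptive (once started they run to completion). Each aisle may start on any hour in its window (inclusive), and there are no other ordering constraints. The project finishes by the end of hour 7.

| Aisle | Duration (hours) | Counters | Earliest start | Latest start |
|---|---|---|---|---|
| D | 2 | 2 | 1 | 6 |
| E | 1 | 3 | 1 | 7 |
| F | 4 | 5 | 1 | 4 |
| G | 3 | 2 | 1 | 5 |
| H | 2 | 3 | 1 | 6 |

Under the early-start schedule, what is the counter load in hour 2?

At early start, hour 2 has: D, F, G, H.
Demand: 2 + 5 + 2 + 3 = 12.

12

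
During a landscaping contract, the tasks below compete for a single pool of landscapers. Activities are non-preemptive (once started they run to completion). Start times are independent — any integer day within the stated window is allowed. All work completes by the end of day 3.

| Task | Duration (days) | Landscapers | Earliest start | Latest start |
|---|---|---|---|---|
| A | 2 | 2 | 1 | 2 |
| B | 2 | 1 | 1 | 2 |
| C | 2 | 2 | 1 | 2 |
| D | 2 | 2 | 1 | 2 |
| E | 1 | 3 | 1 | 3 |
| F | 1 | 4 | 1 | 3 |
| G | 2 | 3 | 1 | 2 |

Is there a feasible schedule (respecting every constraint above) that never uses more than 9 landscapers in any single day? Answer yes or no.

The minimum achievable peak is 10; 9 < 10, so no feasible schedule stays within the cap.

no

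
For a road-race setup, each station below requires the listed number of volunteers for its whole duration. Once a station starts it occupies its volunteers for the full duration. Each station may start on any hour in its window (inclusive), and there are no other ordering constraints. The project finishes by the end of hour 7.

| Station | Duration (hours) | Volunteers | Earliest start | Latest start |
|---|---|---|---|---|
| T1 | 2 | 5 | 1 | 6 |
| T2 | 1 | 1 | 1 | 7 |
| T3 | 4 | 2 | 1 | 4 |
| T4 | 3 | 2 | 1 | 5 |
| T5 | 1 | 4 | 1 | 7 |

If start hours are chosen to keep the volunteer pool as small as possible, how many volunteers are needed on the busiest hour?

5

Early-start (T1@1, T2@1, T3@1, T4@1, T5@1) gives peak 14: h1:14  h2:9  h3:4  h4:2  h5:0  h6:0  h7:0.
Shift T2→3, T3→3, T4→3, T5→7.
Schedule T1@1, T2@3, T3@3, T4@3, T5@7: h1:5  h2:5  h3:5  h4:4  h5:4  h6:2  h7:4 — peak 5.
Total volunteer-hours = 29 over 7 hours ⇒ peak ≥ ⌈29/7⌉ = 5, so 5 is optimal.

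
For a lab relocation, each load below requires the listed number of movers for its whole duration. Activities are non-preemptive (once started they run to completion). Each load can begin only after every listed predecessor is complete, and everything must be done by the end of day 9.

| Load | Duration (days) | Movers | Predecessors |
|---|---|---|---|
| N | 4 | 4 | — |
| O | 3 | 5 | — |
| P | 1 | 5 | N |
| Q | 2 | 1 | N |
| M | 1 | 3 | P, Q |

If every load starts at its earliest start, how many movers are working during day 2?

9

At early start, day 2 has: N, O.
Demand: 4 + 5 = 9.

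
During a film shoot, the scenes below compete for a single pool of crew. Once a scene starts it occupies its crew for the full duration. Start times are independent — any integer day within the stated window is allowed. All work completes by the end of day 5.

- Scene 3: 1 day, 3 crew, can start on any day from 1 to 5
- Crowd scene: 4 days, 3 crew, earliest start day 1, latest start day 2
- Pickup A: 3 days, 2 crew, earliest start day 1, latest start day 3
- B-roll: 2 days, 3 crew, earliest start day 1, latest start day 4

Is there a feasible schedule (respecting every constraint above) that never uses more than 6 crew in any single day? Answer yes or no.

Schedule Scene 3@1, Crowd scene@2, Pickup A@1, B-roll@4: d1:5  d2:5  d3:5  d4:6  d5:6 — peak 6 ≤ 6.

yes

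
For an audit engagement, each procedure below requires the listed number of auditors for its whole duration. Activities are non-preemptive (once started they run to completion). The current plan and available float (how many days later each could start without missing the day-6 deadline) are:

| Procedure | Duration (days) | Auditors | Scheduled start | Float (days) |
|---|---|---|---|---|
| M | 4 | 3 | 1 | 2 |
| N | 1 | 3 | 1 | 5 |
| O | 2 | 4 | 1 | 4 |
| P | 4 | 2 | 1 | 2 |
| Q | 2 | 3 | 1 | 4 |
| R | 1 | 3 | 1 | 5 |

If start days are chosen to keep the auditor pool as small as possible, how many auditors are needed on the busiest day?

Early-start (M@1, N@1, O@1, P@1, Q@1, R@1) gives peak 18: d1:18  d2:12  d3:5  d4:5  d5:0  d6:0.
Shift O→5, Q→2, R→4.
Schedule M@1, N@1, O@5, P@1, Q@2, R@4: d1:8  d2:8  d3:8  d4:8  d5:4  d6:4 — peak 8.

8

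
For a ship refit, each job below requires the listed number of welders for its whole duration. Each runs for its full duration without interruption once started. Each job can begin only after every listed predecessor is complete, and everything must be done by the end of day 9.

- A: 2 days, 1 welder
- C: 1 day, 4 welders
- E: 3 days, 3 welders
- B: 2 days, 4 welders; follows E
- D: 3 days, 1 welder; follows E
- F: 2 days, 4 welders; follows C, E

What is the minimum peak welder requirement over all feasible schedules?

Early-start (A@1, C@1, E@1, B@4, D@4, F@4) gives peak 9: d1:8  d2:4  d3:3  d4:9  d5:9  d6:1  d7:0  d8:0  d9:0.
Shift E→2, B→5, D→5, F→7.
Schedule A@1, C@1, E@2, B@5, D@5, F@7: d1:5  d2:4  d3:3  d4:3  d5:5  d6:5  d7:5  d8:4  d9:0 — peak 5.

5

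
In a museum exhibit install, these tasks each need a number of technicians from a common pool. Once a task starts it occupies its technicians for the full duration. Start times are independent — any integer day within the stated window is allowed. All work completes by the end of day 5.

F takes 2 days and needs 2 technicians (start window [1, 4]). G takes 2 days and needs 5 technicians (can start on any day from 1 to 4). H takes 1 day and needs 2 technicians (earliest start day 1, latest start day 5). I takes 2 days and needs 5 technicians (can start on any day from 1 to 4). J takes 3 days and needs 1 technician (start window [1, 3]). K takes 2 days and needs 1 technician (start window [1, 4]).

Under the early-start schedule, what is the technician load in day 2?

14

At early start, day 2 has: F, G, I, J, K.
Demand: 2 + 5 + 5 + 1 + 1 = 14.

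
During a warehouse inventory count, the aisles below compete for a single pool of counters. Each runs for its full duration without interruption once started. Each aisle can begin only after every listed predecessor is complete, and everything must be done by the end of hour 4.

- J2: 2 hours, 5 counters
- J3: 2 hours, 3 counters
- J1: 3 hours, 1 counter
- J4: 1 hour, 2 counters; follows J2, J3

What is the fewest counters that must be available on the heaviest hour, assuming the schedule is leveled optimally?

Schedule J2@1, J3@1, J1@1, J4@3: h1:9  h2:9  h3:3  h4:0 — peak 9.
No arrangement of the 10 feasible schedules does better.

9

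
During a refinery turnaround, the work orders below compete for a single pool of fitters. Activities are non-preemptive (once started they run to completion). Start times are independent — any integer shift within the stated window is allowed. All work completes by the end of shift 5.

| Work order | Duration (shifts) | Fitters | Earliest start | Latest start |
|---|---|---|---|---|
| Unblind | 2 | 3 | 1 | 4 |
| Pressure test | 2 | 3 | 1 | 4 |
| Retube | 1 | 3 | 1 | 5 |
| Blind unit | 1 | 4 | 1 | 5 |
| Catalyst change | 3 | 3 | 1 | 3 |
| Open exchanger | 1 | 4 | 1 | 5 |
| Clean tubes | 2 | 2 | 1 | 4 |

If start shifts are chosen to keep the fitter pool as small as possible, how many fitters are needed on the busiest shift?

Early-start (Unblind@1, Pressure test@1, Retube@1, Blind unit@1, Catalyst change@1, Open exchanger@1, Clean tubes@1) gives peak 22: s1:22  s2:11  s3:3  s4:0  s5:0.
Shift Retube→3, Blind unit→4, Catalyst change→3, Open exchanger→5.
Schedule Unblind@1, Pressure test@1, Retube@3, Blind unit@4, Catalyst change@3, Open exchanger@5, Clean tubes@1: s1:8  s2:8  s3:6  s4:7  s5:7 — peak 8.
Total fitter-shifts = 36 over 5 shifts ⇒ peak ≥ ⌈36/5⌉ = 8, so 8 is optimal.

8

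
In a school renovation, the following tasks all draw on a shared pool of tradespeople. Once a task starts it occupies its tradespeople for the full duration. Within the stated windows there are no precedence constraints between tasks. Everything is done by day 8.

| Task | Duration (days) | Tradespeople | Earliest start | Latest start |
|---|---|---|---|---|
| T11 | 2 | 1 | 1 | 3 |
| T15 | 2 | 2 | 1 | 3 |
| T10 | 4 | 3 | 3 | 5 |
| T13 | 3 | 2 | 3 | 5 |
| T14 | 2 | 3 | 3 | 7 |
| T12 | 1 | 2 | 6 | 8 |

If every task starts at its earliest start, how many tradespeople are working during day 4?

8

At early start, day 4 has: T10, T13, T14.
Demand: 3 + 2 + 3 = 8.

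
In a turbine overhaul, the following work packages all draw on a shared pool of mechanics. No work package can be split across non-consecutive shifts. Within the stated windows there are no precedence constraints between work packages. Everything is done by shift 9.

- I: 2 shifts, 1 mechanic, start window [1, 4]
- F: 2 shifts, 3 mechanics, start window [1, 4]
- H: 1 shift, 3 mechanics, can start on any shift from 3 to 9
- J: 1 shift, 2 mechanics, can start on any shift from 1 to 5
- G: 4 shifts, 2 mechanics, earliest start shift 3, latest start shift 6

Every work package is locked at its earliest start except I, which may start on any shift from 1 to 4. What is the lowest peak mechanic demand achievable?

5

I@1: s1:6  s2:4  s3:5  s4:2  s5:2  s6:2  s7:0  s8:0  s9:0 → peak 6
I@2: s1:5  s2:4  s3:6  s4:2  s5:2  s6:2  s7:0  s8:0  s9:0 → peak 6
I@3: s1:5  s2:3  s3:6  s4:3  s5:2  s6:2  s7:0  s8:0  s9:0 → peak 6
I@4: s1:5  s2:3  s3:5  s4:3  s5:3  s6:2  s7:0  s8:0  s9:0 → peak 5
Best is I@4, peak 5.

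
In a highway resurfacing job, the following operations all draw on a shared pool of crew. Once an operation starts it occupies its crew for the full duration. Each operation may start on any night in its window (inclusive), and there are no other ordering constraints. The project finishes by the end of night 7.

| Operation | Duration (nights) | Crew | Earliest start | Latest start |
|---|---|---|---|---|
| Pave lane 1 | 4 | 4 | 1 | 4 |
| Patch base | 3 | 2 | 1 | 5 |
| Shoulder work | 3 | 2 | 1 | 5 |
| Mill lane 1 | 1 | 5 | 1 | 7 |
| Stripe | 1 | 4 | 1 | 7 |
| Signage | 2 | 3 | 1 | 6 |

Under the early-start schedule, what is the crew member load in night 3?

At early start, night 3 has: Pave lane 1, Patch base, Shoulder work.
Demand: 4 + 2 + 2 = 8.

8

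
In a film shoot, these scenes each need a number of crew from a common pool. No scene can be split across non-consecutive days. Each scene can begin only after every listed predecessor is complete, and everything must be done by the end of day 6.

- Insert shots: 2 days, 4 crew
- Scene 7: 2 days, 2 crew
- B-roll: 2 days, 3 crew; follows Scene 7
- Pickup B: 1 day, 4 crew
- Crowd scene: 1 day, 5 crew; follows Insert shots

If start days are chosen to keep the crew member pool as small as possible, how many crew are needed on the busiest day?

6

Early-start (Insert shots@1, Scene 7@1, B-roll@3, Pickup B@1, Crowd scene@3) gives peak 10: d1:10  d2:6  d3:8  d4:3  d5:0  d6:0.
Shift Pickup B→5, Crowd scene→6.
Schedule Insert shots@1, Scene 7@1, B-roll@3, Pickup B@5, Crowd scene@6: d1:6  d2:6  d3:3  d4:3  d5:4  d6:5 — peak 6.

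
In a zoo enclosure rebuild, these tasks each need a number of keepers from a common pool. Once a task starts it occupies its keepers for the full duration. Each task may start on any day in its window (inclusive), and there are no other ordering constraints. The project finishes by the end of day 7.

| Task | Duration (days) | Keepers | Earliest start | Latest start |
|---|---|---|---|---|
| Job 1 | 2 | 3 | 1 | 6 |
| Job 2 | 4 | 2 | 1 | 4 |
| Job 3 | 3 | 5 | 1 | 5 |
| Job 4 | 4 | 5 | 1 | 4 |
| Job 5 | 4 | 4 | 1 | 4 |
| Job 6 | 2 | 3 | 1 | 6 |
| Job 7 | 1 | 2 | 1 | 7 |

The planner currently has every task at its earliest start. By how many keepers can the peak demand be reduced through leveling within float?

13

Early-start peak: d1:24  d2:22  d3:16  d4:11  d5:0  d6:0  d7:0 ⇒ 24.
Leveled (Job 1@1, Job 2@3, Job 3@1, Job 4@4, Job 5@3, Job 6@1, Job 7@7): d1:11  d2:11  d3:11  d4:11  d5:11  d6:11  d7:7 ⇒ 11.
Reduction 24 − 11 = 13.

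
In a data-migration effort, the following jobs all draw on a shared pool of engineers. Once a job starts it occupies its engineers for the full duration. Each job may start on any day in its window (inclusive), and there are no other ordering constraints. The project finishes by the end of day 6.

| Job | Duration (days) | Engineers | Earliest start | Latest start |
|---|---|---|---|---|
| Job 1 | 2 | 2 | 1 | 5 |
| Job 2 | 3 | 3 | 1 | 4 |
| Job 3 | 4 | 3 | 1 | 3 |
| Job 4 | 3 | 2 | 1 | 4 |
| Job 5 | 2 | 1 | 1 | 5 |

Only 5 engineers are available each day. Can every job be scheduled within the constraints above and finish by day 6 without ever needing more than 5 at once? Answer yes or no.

no

Total engineer-days = 33; over 6 days the average is 33/6 > 5, so some day must exceed 5.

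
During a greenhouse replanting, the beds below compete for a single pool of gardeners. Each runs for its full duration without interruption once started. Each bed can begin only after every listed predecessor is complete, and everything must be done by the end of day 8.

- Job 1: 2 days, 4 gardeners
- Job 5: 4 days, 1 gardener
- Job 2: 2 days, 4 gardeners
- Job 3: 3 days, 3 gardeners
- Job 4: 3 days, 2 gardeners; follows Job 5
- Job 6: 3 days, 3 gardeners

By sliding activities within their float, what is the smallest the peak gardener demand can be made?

Early-start (Job 1@1, Job 5@1, Job 2@1, Job 3@1, Job 4@5, Job 6@1) gives peak 15: d1:15  d2:15  d3:7  d4:1  d5:2  d6:2  d7:2  d8:0.
Shift Job 2→6, Job 3→3, Job 4→6, Job 6→3.
Schedule Job 1@1, Job 5@1, Job 2@6, Job 3@3, Job 4@6, Job 6@3: d1:5  d2:5  d3:7  d4:7  d5:6  d6:6  d7:6  d8:2 — peak 7.

7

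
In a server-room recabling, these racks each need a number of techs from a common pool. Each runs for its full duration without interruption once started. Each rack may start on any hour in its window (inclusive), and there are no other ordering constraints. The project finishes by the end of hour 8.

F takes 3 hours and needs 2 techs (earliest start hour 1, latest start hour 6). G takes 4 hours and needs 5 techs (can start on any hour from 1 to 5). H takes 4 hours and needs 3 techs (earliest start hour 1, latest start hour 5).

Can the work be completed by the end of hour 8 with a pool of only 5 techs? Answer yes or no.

Schedule F@1, G@5, H@1: h1:5  h2:5  h3:5  h4:3  h5:5  h6:5  h7:5  h8:5 — peak 5 ≤ 5.

yes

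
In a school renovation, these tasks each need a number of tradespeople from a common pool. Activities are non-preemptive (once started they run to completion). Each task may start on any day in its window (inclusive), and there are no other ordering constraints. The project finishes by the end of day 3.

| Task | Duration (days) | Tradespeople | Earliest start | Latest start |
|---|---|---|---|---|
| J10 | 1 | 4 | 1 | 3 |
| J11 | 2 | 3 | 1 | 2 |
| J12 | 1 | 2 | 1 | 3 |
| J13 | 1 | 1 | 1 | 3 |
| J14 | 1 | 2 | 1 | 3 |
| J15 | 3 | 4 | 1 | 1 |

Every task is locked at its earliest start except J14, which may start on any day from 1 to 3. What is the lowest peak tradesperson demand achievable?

14

J14@1: d1:16  d2:7  d3:4 → peak 16
J14@2: d1:14  d2:9  d3:4 → peak 14
J14@3: d1:14  d2:7  d3:6 → peak 14
Best is J14@2, peak 14.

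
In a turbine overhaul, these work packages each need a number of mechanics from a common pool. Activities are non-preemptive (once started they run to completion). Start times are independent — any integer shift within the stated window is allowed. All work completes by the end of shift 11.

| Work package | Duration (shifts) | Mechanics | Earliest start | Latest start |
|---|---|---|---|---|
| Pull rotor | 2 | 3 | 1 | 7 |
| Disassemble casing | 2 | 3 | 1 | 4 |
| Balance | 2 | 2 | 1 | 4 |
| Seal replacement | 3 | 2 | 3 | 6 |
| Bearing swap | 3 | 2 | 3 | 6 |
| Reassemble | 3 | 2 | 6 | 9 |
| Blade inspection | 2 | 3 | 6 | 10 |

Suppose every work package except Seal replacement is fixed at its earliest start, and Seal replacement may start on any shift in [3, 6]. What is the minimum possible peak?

8

Seal replacement@3: s1:8  s2:8  s3:4  s4:4  s5:4  s6:5  s7:5  s8:2  s9:0  s10:0  s11:0 → peak 8
Seal replacement@4: s1:8  s2:8  s3:2  s4:4  s5:4  s6:7  s7:5  s8:2  s9:0  s10:0  s11:0 → peak 8
Seal replacement@5: s1:8  s2:8  s3:2  s4:2  s5:4  s6:7  s7:7  s8:2  s9:0  s10:0  s11:0 → peak 8
Seal replacement@6: s1:8  s2:8  s3:2  s4:2  s5:2  s6:7  s7:7  s8:4  s9:0  s10:0  s11:0 → peak 8
Best is Seal replacement@3, peak 8.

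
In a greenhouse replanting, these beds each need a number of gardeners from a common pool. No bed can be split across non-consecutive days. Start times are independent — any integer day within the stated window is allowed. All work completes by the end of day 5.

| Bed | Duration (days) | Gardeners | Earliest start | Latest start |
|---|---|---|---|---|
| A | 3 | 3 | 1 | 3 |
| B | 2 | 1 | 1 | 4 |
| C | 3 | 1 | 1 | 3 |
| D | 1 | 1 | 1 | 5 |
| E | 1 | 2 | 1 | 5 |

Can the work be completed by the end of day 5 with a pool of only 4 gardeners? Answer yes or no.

Schedule A@1, B@1, C@3, D@4, E@4: d1:4  d2:4  d3:4  d4:4  d5:1 — peak 4 ≤ 4.

yes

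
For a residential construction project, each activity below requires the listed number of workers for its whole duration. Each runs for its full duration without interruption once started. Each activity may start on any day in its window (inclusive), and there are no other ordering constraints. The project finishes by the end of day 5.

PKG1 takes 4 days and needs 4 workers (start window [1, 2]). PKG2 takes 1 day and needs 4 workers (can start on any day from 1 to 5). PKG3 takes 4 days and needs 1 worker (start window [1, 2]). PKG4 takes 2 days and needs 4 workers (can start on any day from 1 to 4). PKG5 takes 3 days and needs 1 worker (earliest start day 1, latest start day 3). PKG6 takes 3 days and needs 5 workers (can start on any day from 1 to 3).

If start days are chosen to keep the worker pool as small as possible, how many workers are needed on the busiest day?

11

Early-start (PKG1@1, PKG2@1, PKG3@1, PKG4@1, PKG5@1, PKG6@1) gives peak 19: d1:19  d2:15  d3:11  d4:5  d5:0.
Shift PKG2→5, PKG6→3.
Schedule PKG1@1, PKG2@5, PKG3@1, PKG4@1, PKG5@1, PKG6@3: d1:10  d2:10  d3:11  d4:10  d5:9 — peak 11.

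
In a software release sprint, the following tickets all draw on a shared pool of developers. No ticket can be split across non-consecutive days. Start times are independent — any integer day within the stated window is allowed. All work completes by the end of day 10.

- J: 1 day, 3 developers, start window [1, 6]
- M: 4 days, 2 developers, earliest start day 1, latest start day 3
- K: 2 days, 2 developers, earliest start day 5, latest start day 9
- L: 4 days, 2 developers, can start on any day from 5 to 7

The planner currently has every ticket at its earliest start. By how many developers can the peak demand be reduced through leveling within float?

1

Early-start peak: d1:5  d2:2  d3:2  d4:2  d5:4  d6:4  d7:2  d8:2  d9:0  d10:0 ⇒ 5.
Leveled (J@1, M@2, K@5, L@6): d1:3  d2:2  d3:2  d4:2  d5:4  d6:4  d7:2  d8:2  d9:2  d10:0 ⇒ 4.
Reduction 5 − 4 = 1.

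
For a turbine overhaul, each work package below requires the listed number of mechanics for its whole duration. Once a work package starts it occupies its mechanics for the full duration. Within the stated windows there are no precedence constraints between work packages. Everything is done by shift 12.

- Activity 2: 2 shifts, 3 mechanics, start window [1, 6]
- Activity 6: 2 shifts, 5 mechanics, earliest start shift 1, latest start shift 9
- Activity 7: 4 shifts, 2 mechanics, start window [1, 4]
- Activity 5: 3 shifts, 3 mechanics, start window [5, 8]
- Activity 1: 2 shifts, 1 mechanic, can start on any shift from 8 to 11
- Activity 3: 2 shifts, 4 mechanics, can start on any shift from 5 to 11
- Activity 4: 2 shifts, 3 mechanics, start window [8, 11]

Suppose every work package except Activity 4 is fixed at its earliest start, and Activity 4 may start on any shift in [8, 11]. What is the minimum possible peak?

10

Activity 4@8: s1:10  s2:10  s3:2  s4:2  s5:7  s6:7  s7:3  s8:4  s9:4  s10:0  s11:0  s12:0 → peak 10
Activity 4@9: s1:10  s2:10  s3:2  s4:2  s5:7  s6:7  s7:3  s8:1  s9:4  s10:3  s11:0  s12:0 → peak 10
Activity 4@10: s1:10  s2:10  s3:2  s4:2  s5:7  s6:7  s7:3  s8:1  s9:1  s10:3  s11:3  s12:0 → peak 10
Activity 4@11: s1:10  s2:10  s3:2  s4:2  s5:7  s6:7  s7:3  s8:1  s9:1  s10:0  s11:3  s12:3 → peak 10
Best is Activity 4@8, peak 10.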